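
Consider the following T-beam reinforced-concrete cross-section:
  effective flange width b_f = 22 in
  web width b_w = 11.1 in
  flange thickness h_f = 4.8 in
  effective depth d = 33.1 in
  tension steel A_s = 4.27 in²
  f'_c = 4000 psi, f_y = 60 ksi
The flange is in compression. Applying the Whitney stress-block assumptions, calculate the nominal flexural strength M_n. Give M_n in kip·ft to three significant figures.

Tension: T = A_s f_y = 4.27 × 60 = 256.2 kips.
Try a within the flange: a = T/(0.85 f'_c b_f) = 256.2/(0.85 × 4 × 22) = 3.425 in.
Since a = 3.425 ≤ h_f = 4.8 in, the stress block lies entirely in the flange; analyse as a rectangular beam of width b_f.
M_n = T(d − a/2) = 256.2 × (33.1 − 1.7125) = 8041.5 kip·in.
M_n = 8041.5/12 = 670.13 kip·ft.

M_n ≈ 670 kip·ft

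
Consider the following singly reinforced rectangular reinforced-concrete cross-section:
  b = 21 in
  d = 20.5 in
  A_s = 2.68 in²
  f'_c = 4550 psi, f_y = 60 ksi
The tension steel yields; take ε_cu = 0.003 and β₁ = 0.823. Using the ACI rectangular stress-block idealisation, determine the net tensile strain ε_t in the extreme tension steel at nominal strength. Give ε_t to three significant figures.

ε_t ≈ 0.0226

a = A_s f_y/(0.85 f'_c b) = 1.980 in.
β₁ = 0.823, so c = a/β₁ = 1.980/0.823 = 2.406 in.
From the linear strain diagram with ε_cu = 0.003: ε_t = 0.003 (d − c)/c = 0.003 × (20.5 − 2.406)/2.406 = 0.0226.
Since ε_t ≥ 0.005, the section is tension-controlled.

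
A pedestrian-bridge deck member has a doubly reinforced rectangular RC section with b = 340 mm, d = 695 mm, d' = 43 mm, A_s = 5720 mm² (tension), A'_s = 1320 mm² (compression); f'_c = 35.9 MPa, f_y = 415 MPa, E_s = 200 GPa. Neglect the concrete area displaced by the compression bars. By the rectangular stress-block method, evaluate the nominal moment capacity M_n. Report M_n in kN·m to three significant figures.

M_n ≈ 1470 kN·m

Assume both tension and compression steel yield.
Net tension couple steel: A_s − A'_s = 4400 mm².
a = (A_s − A'_s) f_y / (0.85 f'_c b) = 1826000/(0.85 × 35.9 × 340) = 176.00 mm.
c = a/β₁ = 176.00/0.794 = 221.66 mm; ε'_s = 0.003(c − d')/c = 0.0024 ≥ f_y/E_s = 0.0021, so compression steel does yield.
M_n = (A_s − A'_s) f_y (d − a/2) + A'_s f_y (d − d') = [1826000 × (695 − 88) + 547800 × (695 − 43)] × 10⁻⁶ = 1108.38 + 357.17 = 1465.55 kN·m.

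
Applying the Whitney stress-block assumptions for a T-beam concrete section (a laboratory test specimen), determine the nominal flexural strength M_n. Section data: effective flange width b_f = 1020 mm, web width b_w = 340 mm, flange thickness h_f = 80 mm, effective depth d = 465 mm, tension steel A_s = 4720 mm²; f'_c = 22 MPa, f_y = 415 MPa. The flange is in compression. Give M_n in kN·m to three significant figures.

Tension: T = A_s f_y = 4720 × 415 = 1958800 N.
Try a within the flange: a = T/(0.85 f'_c b_f) = 1958800/(0.85 × 22 × 1020) = 102.69 mm.
a = 102.69 > h_f = 80 mm: the block extends into the web. Split into flange-overhang and web parts.
C_f = 0.85 f'_c (b_f − b_w) h_f = 0.85 × 22 × (1020 − 340) × 80 = 1017280 N.
Remaining web compression depth: a_w = (T − C_f)/(0.85 f'_c b_w) = (1958800 − 1017280)/(0.85 × 22 × 340) = 148.08 mm.
M_n = C_f(d − h_f/2) + (T − C_f)(d − a_w/2) = 1017280 × (465 − 40) + 941520 × (465 − 74.04) = 432.34 + 368.10 = 800.44 × 10⁶ N·mm.
M_n = 800.44 kN·m.

M_n ≈ 800 kN·m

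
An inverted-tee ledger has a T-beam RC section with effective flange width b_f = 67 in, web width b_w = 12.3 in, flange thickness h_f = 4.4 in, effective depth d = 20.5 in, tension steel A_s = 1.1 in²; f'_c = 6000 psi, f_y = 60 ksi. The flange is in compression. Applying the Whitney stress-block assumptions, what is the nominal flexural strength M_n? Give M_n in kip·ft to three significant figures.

Tension: T = A_s f_y = 1.1 × 60 = 66 kips.
Try a within the flange: a = T/(0.85 f'_c b_f) = 66/(0.85 × 6 × 67) = 0.193 in.
Since a = 0.193 ≤ h_f = 4.4 in, the stress block lies entirely in the flange; analyse as a rectangular beam of width b_f.
M_n = T(d − a/2) = 66 × (20.5 − 0.0965) = 1346.6 kip·in.
M_n = 1346.6/12 = 112.22 kip·ft.

M_n ≈ 112 kip·ft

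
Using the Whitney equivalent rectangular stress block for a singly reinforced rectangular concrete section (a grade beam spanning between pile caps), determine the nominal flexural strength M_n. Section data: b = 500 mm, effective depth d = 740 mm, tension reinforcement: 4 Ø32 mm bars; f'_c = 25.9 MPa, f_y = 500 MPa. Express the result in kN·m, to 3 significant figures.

M_n ≈ 1070 kN·m

A_s = 4 × 804 = 3216 mm².
T = A_s f_y = 3216 × 500 = 1608000 N = 1608 kN.
From C = T: a = T/(0.85 f'_c b) = 1608000/(0.85 × 25.9 × 500) = 146.08 mm.
M_n = T(d − a/2) = 1608 kN × (740 − 73.04) mm = 1072.47 kN·m.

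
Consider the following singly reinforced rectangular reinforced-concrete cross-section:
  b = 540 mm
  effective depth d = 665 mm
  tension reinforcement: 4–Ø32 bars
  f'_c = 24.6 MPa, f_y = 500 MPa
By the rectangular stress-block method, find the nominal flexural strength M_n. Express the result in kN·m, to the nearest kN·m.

M_n ≈ 955 kN·m

A_s = 4 × 804 = 3216 mm².
T = A_s f_y = 3216 × 500 = 1608000 N = 1608 kN.
From C = T: a = T/(0.85 f'_c b) = 1608000/(0.85 × 24.6 × 540) = 142.41 mm.
M_n = T(d − a/2) = 1608 kN × (665 − 71.205) mm = 954.82 kN·m.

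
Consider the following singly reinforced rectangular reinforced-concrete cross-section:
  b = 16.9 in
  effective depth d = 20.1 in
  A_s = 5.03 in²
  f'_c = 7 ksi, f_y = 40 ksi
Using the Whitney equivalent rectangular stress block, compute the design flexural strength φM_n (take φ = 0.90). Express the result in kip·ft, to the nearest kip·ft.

φM_n ≈ 288 kip·ft

T = A_s f_y = 5.03 × 40 = 201.2 kips.
a = T/(0.85 f'_c b) = 201.2/(0.85 × 7 × 16.9) = 2.001 in.
M_n = T(d − a/2) = 201.2 × (20.1 − 1.0005) = 3842.8 kip·in = 3842.8/12 = 320.23 kip·ft.
φM_n = 0.90 × 320.23 = 288.21 kip·ft.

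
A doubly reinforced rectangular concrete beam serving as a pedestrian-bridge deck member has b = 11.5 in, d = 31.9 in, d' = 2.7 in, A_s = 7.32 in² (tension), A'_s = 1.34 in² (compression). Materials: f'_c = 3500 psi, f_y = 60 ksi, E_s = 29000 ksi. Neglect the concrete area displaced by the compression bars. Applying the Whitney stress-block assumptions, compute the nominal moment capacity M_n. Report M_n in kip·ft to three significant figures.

M_n ≈ 993 kip·ft

Assume both steels yield.
a = (A_s − A'_s) f_y/(0.85 f'_c b) = (7.32 − 1.34) × 60/(0.85 × 3.5 × 11.5) = 10.487 in.
c = a/β₁ = 10.487/0.85 = 12.338 in; ε'_s = 0.003(c − d')/c = 0.0023 ≥ ε_y = 0.0021, so the compression steel yields.
M_n = (A_s − A'_s) f_y (d − a/2) + A'_s f_y (d − d') = 358.8 × (31.9 − 5.2435) + 80.4 × (31.9 − 2.7) = 9564.4 + 2347.7 = 11912.1 kip·in = 11912.1/12 = 992.68 kip·ft.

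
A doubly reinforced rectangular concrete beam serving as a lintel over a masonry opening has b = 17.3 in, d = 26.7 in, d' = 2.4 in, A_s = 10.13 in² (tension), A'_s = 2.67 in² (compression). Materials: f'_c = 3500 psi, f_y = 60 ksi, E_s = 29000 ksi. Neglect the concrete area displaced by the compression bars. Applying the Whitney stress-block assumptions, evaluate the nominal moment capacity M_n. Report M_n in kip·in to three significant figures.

Assume both steels yield.
a = (A_s − A'_s) f_y/(0.85 f'_c b) = (10.13 − 2.67) × 60/(0.85 × 3.5 × 17.3) = 8.697 in.
c = a/β₁ = 8.697/0.85 = 10.232 in; ε'_s = 0.003(c − d')/c = 0.0023 ≥ ε_y = 0.0021, so the compression steel yields.
M_n = (A_s − A'_s) f_y (d − a/2) + A'_s f_y (d − d') = 447.6 × (26.7 − 4.3485) + 160.2 × (26.7 − 2.4) = 10004.5 + 3892.9 = 13897.4 kip·in.

M_n ≈ 13900 kip·in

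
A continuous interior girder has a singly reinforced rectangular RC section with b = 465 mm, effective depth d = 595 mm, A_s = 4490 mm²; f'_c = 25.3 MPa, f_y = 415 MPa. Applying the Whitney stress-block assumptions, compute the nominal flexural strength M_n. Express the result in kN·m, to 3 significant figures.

M_n ≈ 935 kN·m

T = A_s f_y = 4490 × 415 = 1863350 N = 1863.35 kN.
From C = T: a = T/(0.85 f'_c b) = 1863350/(0.85 × 25.3 × 465) = 186.34 mm.
M_n = T(d − a/2) = 1863.35 kN × (595 − 93.17) mm = 935.08 kN·m.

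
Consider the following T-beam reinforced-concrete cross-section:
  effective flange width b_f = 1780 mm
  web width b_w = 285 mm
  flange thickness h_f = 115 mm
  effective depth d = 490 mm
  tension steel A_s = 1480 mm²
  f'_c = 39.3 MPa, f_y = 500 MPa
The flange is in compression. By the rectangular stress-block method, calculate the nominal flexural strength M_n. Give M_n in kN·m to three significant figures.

Tension: T = A_s f_y = 1480 × 500 = 740000 N.
Try a within the flange: a = T/(0.85 f'_c b_f) = 740000/(0.85 × 39.3 × 1780) = 12.45 mm.
Since a = 12.45 ≤ h_f = 115 mm, the stress block lies entirely in the flange; analyse as a rectangular beam of width b_f.
M_n = T(d − a/2) = 740000 × (490 − 6.225) = 357.99 × 10⁶ N·mm.
M_n = 357.99 kN·m.

M_n ≈ 358 kN·m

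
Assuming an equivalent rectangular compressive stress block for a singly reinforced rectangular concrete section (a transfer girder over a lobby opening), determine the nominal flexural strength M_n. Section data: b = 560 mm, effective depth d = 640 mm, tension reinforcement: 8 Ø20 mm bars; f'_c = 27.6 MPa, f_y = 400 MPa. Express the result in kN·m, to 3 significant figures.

M_n ≈ 605 kN·m

A_s = 8 × 314 = 2512 mm².
T = A_s f_y = 2512 × 400 = 1004800 N = 1004.8 kN.
From C = T: a = T/(0.85 f'_c b) = 1004800/(0.85 × 27.6 × 560) = 76.48 mm.
M_n = T(d − a/2) = 1004.8 kN × (640 − 38.24) mm = 604.65 kN·m.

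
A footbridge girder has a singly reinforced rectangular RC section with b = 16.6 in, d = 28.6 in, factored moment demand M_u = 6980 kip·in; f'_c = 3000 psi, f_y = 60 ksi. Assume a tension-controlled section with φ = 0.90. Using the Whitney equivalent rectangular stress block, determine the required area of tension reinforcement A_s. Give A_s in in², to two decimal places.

M_n = M_u/φ = 6980/0.90 = 7755.56 kip·in.
From M_n = 0.85 f'_c a b (d − a/2):
a = d − √(d² − 2M_n/(0.85 f'_c b)) = 28.6 − √(28.6² − 2 × 7755.56/(0.85 × 3 × 16.6)) = 7.351 in.
A_s = 0.85 f'_c a b / f_y = 0.85 × 3 × 7.351 × 16.6 / 60 = 5.186 in².

A_s ≈ 5.19 in²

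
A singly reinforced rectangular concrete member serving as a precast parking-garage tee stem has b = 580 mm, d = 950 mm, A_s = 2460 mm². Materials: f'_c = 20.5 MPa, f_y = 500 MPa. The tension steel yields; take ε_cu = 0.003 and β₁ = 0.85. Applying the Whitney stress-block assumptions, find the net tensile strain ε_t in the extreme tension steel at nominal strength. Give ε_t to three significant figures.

ε_t ≈ 0.0169

a = A_s f_y/(0.85 f'_c b) = 121.70 mm.
β₁ = 0.85, so c = a/β₁ = 121.70/0.85 = 143.18 mm.
From the linear strain diagram with ε_cu = 0.003: ε_t = 0.003 (d − c)/c = 0.003 × (950 − 143.18)/143.18 = 0.0169.
Since ε_t ≥ 0.005, the section is tension-controlled.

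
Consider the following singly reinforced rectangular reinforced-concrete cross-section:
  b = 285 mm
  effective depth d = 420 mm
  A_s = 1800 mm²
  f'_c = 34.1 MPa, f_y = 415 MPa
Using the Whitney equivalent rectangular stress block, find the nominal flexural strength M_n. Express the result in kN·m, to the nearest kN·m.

T = A_s f_y = 1800 × 415 = 747000 N = 747 kN.
From C = T: a = T/(0.85 f'_c b) = 747000/(0.85 × 34.1 × 285) = 90.43 mm.
M_n = T(d − a/2) = 747 kN × (420 − 45.215) mm = 279.96 kN·m.

M_n ≈ 280 kN·m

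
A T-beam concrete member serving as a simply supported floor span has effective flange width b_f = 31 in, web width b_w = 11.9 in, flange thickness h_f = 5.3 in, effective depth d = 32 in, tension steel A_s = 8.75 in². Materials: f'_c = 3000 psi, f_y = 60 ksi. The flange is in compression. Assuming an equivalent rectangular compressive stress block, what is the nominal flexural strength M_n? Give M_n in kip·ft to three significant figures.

Tension: T = A_s f_y = 8.75 × 60 = 525 kips.
Try a within the flange: a = T/(0.85 f'_c b_f) = 525/(0.85 × 3 × 31) = 6.641 in.
a = 6.641 > h_f = 5.3 in: the block extends into the web. Split into flange-overhang and web parts.
C_f = 0.85 f'_c (b_f − b_w) h_f = 0.85 × 3 × (31 − 11.9) × 5.3 = 258.1 kips.
Remaining web compression depth: a_w = (T − C_f)/(0.85 f'_c b_w) = (525 − 258.1)/(0.85 × 3 × 11.9) = 8.796 in.
M_n = C_f(d − h_f/2) + (T − C_f)(d − a_w/2) = 258.1 × (32 − 2.65) + 266.9 × (32 − 4.398) = 7575.2 + 7367.0 = 14942.2 kip·in.
M_n = 14942.2/12 = 1245.18 kip·ft.

M_n ≈ 1250 kip·ft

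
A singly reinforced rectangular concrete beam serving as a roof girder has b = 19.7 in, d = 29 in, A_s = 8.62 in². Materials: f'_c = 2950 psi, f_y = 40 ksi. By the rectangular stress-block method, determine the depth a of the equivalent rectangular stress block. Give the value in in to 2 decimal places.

T = A_s f_y = 8.62 × 40 = 344.8 kips.
a = T/(0.85 f'_c b) = 344.8/(0.85 × 2.95 × 19.7) = 6.98 in.

a ≈ 6.98 in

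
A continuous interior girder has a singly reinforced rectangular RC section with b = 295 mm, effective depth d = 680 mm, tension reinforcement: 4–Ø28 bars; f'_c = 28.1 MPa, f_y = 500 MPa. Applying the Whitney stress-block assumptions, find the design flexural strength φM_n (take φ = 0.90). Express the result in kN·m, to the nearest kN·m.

A_s = 4 × 616 = 2464 mm².
T = A_s f_y = 2464 × 500 = 1232000 N = 1232 kN.
From C = T: a = T/(0.85 f'_c b) = 1232000/(0.85 × 28.1 × 295) = 174.85 mm.
M_n = T(d − a/2) = 1232 kN × (680 − 87.425) mm = 730.05 kN·m.
φM_n = 0.90 × 730.05 = 657.05 kN·m.

φM_n ≈ 657 kN·m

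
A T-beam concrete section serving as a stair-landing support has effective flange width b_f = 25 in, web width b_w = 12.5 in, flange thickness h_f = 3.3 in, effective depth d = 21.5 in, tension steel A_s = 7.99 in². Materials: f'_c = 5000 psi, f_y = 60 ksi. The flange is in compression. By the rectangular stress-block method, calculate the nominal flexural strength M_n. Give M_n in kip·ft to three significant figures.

Tension: T = A_s f_y = 7.99 × 60 = 479.4 kips.
Try a within the flange: a = T/(0.85 f'_c b_f) = 479.4/(0.85 × 5 × 25) = 4.512 in.
a = 4.512 > h_f = 3.3 in: the block extends into the web. Split into flange-overhang and web parts.
C_f = 0.85 f'_c (b_f − b_w) h_f = 0.85 × 5 × (25 − 12.5) × 3.3 = 175.3 kips.
Remaining web compression depth: a_w = (T − C_f)/(0.85 f'_c b_w) = (479.4 − 175.3)/(0.85 × 5 × 12.5) = 5.724 in.
M_n = C_f(d − h_f/2) + (T − C_f)(d − a_w/2) = 175.3 × (21.5 − 1.65) + 304.1 × (21.5 − 2.862) = 3479.7 + 5667.8 = 9147.5 kip·in.
M_n = 9147.5/12 = 762.29 kip·ft.

M_n ≈ 762 kip·ft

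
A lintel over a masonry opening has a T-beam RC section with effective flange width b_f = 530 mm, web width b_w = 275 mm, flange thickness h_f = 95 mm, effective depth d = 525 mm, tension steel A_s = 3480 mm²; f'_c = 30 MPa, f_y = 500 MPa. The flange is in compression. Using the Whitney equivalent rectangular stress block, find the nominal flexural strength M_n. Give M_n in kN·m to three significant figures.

M_n ≈ 794 kN·m

Tension: T = A_s f_y = 3480 × 500 = 1740000 N.
Try a within the flange: a = T/(0.85 f'_c b_f) = 1740000/(0.85 × 30 × 530) = 128.75 mm.
a = 128.75 > h_f = 95 mm: the block extends into the web. Split into flange-overhang and web parts.
C_f = 0.85 f'_c (b_f − b_w) h_f = 0.85 × 30 × (530 − 275) × 95 = 617738 N.
Remaining web compression depth: a_w = (T − C_f)/(0.85 f'_c b_w) = (1740000 − 617738)/(0.85 × 30 × 275) = 160.04 mm.
M_n = C_f(d − h_f/2) + (T − C_f)(d − a_w/2) = 617738 × (525 − 47.5) + 1122262 × (525 − 80.02) = 294.97 + 499.38 = 794.35 × 10⁶ N·mm.
M_n = 794.35 kN·m.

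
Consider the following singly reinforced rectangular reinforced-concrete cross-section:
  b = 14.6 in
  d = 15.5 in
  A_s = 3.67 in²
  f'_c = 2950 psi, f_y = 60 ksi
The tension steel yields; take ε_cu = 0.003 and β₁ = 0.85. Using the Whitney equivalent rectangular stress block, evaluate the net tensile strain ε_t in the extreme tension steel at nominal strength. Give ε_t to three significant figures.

a = A_s f_y/(0.85 f'_c b) = 6.015 in.
β₁ = 0.85, so c = a/β₁ = 6.015/0.85 = 7.076 in.
From the linear strain diagram with ε_cu = 0.003: ε_t = 0.003 (d − c)/c = 0.003 × (15.5 − 7.076)/7.076 = 0.00357.
ε_t < 0.004 — the section is over-reinforced for flexure under ACI limits.

ε_t ≈ 0.00357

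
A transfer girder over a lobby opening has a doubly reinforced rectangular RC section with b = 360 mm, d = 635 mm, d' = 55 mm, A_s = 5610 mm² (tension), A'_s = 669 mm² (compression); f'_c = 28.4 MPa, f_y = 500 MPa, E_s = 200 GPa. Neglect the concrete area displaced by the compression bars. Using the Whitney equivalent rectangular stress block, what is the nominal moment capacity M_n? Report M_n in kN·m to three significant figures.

Assume both tension and compression steel yield.
Net tension couple steel: A_s − A'_s = 4941 mm².
a = (A_s − A'_s) f_y / (0.85 f'_c b) = 2470500/(0.85 × 28.4 × 360) = 284.28 mm.
c = a/β₁ = 284.28/0.847 = 335.63 mm; ε'_s = 0.003(c − d')/c = 0.0025 ≥ f_y/E_s = 0.0025, so compression steel does yield.
M_n = (A_s − A'_s) f_y (d − a/2) + A'_s f_y (d − d') = [2470500 × (635 − 142.14) + 334500 × (635 − 55)] × 10⁻⁶ = 1217.61 + 194.01 = 1411.62 kN·m.

M_n ≈ 1410 kN·m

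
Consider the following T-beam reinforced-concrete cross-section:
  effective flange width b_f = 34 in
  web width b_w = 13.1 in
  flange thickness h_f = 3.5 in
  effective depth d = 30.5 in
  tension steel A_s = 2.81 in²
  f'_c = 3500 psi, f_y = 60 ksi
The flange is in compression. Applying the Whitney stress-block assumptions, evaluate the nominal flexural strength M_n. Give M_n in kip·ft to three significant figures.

Tension: T = A_s f_y = 2.81 × 60 = 168.6 kips.
Try a within the flange: a = T/(0.85 f'_c b_f) = 168.6/(0.85 × 3.5 × 34) = 1.667 in.
Since a = 1.667 ≤ h_f = 3.5 in, the stress block lies entirely in the flange; analyse as a rectangular beam of width b_f.
M_n = T(d − a/2) = 168.6 × (30.5 − 0.8335) = 5001.8 kip·in.
M_n = 5001.8/12 = 416.82 kip·ft.

M_n ≈ 417 kip·ft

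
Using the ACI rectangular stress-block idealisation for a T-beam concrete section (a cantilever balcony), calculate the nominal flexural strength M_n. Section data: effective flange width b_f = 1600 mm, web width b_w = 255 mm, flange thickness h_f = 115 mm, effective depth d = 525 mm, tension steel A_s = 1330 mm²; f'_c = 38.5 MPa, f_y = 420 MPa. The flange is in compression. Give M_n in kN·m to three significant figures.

Tension: T = A_s f_y = 1330 × 420 = 558600 N.
Try a within the flange: a = T/(0.85 f'_c b_f) = 558600/(0.85 × 38.5 × 1600) = 10.67 mm.
Since a = 10.67 ≤ h_f = 115 mm, the stress block lies entirely in the flange; analyse as a rectangular beam of width b_f.
M_n = T(d − a/2) = 558600 × (525 − 5.335) = 290.28 × 10⁶ N·mm.
M_n = 290.28 kN·m.

M_n ≈ 290 kN·m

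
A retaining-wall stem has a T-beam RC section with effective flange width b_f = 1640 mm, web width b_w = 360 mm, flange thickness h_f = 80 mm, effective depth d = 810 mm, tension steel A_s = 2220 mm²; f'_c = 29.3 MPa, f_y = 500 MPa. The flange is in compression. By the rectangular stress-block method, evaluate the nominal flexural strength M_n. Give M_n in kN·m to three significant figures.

Tension: T = A_s f_y = 2220 × 500 = 1110000 N.
Try a within the flange: a = T/(0.85 f'_c b_f) = 1110000/(0.85 × 29.3 × 1640) = 27.18 mm.
Since a = 27.18 ≤ h_f = 80 mm, the stress block lies entirely in the flange; analyse as a rectangular beam of width b_f.
M_n = T(d − a/2) = 1110000 × (810 − 13.59) = 884.02 × 10⁶ N·mm.
M_n = 884.02 kN·m.

M_n ≈ 884 kN·m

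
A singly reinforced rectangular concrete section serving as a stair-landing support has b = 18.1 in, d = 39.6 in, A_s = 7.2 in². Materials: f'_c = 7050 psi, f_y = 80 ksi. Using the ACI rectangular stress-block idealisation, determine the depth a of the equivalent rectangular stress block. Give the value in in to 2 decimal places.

T = A_s f_y = 7.2 × 80 = 576 kips.
a = T/(0.85 f'_c b) = 576/(0.85 × 7.05 × 18.1) = 5.31 in.

a ≈ 5.31 in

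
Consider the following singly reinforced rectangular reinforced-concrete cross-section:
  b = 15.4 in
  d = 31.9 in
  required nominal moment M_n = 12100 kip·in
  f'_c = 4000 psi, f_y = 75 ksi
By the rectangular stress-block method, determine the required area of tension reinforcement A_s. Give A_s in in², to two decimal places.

A_s ≈ 5.82 in²

From M_n = 0.85 f'_c a b (d − a/2):
a = d − √(d² − 2M_n/(0.85 f'_c b)) = 31.9 − √(31.9² − 2 × 12100/(0.85 × 4 × 15.4)) = 8.333 in.
A_s = 0.85 f'_c a b / f_y = 0.85 × 4 × 8.333 × 15.4 / 75 = 5.818 in².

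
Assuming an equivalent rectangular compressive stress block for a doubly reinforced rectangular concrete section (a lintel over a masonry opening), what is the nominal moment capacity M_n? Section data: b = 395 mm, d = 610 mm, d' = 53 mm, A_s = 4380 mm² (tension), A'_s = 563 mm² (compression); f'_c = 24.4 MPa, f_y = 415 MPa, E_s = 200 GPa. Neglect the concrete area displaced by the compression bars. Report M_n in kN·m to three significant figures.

Assume both tension and compression steel yield.
Net tension couple steel: A_s − A'_s = 3817 mm².
a = (A_s − A'_s) f_y / (0.85 f'_c b) = 1584055/(0.85 × 24.4 × 395) = 193.36 mm.
c = a/β₁ = 193.36/0.85 = 227.48 mm; ε'_s = 0.003(c − d')/c = 0.0023 ≥ f_y/E_s = 0.0021, so compression steel does yield.
M_n = (A_s − A'_s) f_y (d − a/2) + A'_s f_y (d − d') = [1584055 × (610 − 96.68) + 233645 × (610 − 53)] × 10⁻⁶ = 813.13 + 130.14 = 943.27 kN·m.

M_n ≈ 943 kN·m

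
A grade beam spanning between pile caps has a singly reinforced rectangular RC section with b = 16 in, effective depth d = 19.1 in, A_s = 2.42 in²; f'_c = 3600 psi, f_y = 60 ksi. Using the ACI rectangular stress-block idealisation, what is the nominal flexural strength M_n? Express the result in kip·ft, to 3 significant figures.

M_n ≈ 213 kip·ft

T = A_s f_y = 2.42 × 60 = 145.2 kips.
a = T/(0.85 f'_c b) = 145.2/(0.85 × 3.6 × 16) = 2.966 in.
M_n = T(d − a/2) = 145.2 × (19.1 − 1.483) = 2558.0 kip·in = 2558.0/12 = 213.17 kip·ft.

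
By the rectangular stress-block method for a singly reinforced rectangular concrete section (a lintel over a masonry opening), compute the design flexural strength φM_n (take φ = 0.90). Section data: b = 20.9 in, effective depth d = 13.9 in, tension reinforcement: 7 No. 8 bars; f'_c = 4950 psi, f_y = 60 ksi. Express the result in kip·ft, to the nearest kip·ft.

φM_n ≈ 299 kip·ft

A_s = 7 × 0.79 = 5.53 in².
T = A_s f_y = 5.53 × 60 = 331.8 kips.
a = T/(0.85 f'_c b) = 331.8/(0.85 × 4.95 × 20.9) = 3.773 in.
M_n = T(d − a/2) = 331.8 × (13.9 − 1.8865) = 3986.1 kip·in = 3986.1/12 = 332.18 kip·ft.
φM_n = 0.90 × 332.18 = 298.96 kip·ft.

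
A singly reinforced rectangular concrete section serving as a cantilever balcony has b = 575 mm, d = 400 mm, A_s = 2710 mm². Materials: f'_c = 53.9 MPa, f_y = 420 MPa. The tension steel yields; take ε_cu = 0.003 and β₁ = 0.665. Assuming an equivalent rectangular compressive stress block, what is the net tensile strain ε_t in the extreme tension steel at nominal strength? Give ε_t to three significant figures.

ε_t ≈ 0.0155

a = A_s f_y/(0.85 f'_c b) = 43.21 mm.
β₁ = 0.665, so c = a/β₁ = 43.21/0.665 = 64.98 mm.
From the linear strain diagram with ε_cu = 0.003: ε_t = 0.003 (d − c)/c = 0.003 × (400 − 64.98)/64.98 = 0.0155.
Since ε_t ≥ 0.005, the section is tension-controlled.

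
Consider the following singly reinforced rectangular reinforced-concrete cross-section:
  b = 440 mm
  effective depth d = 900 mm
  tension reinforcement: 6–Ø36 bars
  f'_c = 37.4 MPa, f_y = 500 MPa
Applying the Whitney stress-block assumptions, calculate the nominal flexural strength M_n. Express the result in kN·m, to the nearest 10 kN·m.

A_s = 6 × 1018 = 6108 mm².
T = A_s f_y = 6108 × 500 = 3054000 N = 3054 kN.
From C = T: a = T/(0.85 f'_c b) = 3054000/(0.85 × 37.4 × 440) = 218.34 mm.
M_n = T(d − a/2) = 3054 kN × (900 − 109.17) mm = 2415.19 kN·m.

M_n ≈ 2420 kN·m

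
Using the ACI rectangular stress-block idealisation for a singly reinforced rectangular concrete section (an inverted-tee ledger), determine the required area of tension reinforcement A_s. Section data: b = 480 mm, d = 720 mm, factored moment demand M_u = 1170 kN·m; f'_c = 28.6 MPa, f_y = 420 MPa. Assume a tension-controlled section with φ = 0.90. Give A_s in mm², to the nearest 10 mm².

M_n = M_u/φ = 1170/0.90 = 1300 kN·m.
With M_n = 0.85 f'_c a b (d − a/2), solve the quadratic for a:
a = d − √(d² − 2M_n/(0.85 f'_c b)) = 720 − √(720² − 2 × 1300×10⁶/(0.85 × 28.6 × 480)) = 176.32 mm.
A_s = 0.85 f'_c a b / f_y = 0.85 × 28.6 × 176.32 × 480 / 420 = 4898.7 mm².

A_s ≈ 4900 mm²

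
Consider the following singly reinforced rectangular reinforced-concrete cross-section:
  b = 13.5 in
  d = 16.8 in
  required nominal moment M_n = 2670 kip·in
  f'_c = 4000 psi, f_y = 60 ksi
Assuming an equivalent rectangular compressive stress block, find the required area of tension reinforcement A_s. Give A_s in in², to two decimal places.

From M_n = 0.85 f'_c a b (d − a/2):
a = d − √(d² − 2M_n/(0.85 f'_c b)) = 16.8 − √(16.8² − 2 × 2670/(0.85 × 4 × 13.5)) = 3.920 in.
A_s = 0.85 f'_c a b / f_y = 0.85 × 4 × 3.920 × 13.5 / 60 = 2.999 in².

A_s ≈ 3.00 in²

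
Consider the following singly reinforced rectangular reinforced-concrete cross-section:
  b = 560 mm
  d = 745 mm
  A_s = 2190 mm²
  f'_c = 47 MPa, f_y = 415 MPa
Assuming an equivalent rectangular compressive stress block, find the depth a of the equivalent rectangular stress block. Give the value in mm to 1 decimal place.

T = A_s f_y = 2190 × 415 = 908850 N = 908.85 kN.
Setting C = 0.85 f'_c a b equal to T: a = 908850/(0.85 × 47 × 560) = 40.6 mm.

a ≈ 40.6 mm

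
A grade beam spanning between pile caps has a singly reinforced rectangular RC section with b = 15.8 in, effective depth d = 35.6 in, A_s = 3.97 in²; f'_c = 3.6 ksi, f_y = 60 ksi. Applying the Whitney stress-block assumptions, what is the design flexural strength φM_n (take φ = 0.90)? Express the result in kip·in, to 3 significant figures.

φM_n ≈ 7100 kip·in

T = A_s f_y = 3.97 × 60 = 238.2 kips.
a = T/(0.85 f'_c b) = 238.2/(0.85 × 3.6 × 15.8) = 4.927 in.
M_n = T(d − a/2) = 238.2 × (35.6 − 2.4635) = 7893.1 kip·in.
φM_n = 0.90 × 7893.1 = 7103.8 kip·in.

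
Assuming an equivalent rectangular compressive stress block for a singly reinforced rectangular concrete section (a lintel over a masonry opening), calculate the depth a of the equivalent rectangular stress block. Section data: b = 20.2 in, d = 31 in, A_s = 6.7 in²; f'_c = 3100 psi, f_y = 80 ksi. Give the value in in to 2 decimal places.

a ≈ 10.07 in

T = A_s f_y = 6.7 × 80 = 536 kips.
a = T/(0.85 f'_c b) = 536/(0.85 × 3.1 × 20.2) = 10.07 in.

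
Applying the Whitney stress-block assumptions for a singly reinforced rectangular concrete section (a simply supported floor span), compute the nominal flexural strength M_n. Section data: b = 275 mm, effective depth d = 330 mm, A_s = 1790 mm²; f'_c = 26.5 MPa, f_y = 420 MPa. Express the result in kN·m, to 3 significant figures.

T = A_s f_y = 1790 × 420 = 751800 N = 751.8 kN.
From C = T: a = T/(0.85 f'_c b) = 751800/(0.85 × 26.5 × 275) = 121.37 mm.
M_n = T(d − a/2) = 751.8 kN × (330 − 60.685) mm = 202.47 kN·m.

M_n ≈ 202 kN·m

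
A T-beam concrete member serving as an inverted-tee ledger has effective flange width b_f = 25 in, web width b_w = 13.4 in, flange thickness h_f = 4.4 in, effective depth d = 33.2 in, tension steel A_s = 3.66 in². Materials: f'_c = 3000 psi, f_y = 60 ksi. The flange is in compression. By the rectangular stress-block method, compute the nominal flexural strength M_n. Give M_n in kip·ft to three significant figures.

M_n ≈ 576 kip·ft

Tension: T = A_s f_y = 3.66 × 60 = 219.6 kips.
Try a within the flange: a = T/(0.85 f'_c b_f) = 219.6/(0.85 × 3 × 25) = 3.445 in.
Since a = 3.445 ≤ h_f = 4.4 in, the stress block lies entirely in the flange; analyse as a rectangular beam of width b_f.
M_n = T(d − a/2) = 219.6 × (33.2 − 1.7225) = 6912.5 kip·in.
M_n = 6912.5/12 = 576.04 kip·ft.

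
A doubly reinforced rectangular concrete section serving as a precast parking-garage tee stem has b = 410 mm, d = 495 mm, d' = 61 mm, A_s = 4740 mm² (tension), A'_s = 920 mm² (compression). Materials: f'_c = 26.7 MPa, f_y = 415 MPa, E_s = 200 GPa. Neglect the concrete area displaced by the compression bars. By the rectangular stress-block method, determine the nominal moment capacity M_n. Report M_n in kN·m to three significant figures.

Assume both tension and compression steel yield.
Net tension couple steel: A_s − A'_s = 3820 mm².
a = (A_s − A'_s) f_y / (0.85 f'_c b) = 1585300/(0.85 × 26.7 × 410) = 170.37 mm.
c = a/β₁ = 170.37/0.85 = 200.44 mm; ε'_s = 0.003(c − d')/c = 0.0021 ≥ f_y/E_s = 0.0021, so compression steel does yield.
M_n = (A_s − A'_s) f_y (d − a/2) + A'_s f_y (d − d') = [1585300 × (495 − 85.185) + 381800 × (495 − 61)] × 10⁻⁶ = 649.68 + 165.70 = 815.38 kN·m.

M_n ≈ 815 kN·m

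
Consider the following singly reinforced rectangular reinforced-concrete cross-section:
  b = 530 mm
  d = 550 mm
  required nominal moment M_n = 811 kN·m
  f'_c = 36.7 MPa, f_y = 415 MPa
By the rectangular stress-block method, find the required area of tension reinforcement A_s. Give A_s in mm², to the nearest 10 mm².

A_s ≈ 3900 mm²

With M_n = 0.85 f'_c a b (d − a/2), solve the quadratic for a:
a = d − √(d² − 2M_n/(0.85 f'_c b)) = 550 − √(550² − 2 × 811×10⁶/(0.85 × 36.7 × 530)) = 97.90 mm.
A_s = 0.85 f'_c a b / f_y = 0.85 × 36.7 × 97.90 × 530 / 415 = 3900.3 mm².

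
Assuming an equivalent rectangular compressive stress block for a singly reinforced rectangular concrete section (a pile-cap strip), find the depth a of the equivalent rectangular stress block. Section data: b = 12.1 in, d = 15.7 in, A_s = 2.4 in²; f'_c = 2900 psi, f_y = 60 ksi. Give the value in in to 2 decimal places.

T = A_s f_y = 2.4 × 60 = 144 kips.
a = T/(0.85 f'_c b) = 144/(0.85 × 2.9 × 12.1) = 4.83 in.

a ≈ 4.83 in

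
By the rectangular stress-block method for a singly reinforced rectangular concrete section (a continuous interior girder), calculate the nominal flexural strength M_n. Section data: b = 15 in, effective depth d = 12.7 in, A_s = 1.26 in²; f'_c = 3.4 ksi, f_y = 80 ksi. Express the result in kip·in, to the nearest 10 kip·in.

M_n ≈ 1160 kip·in

T = A_s f_y = 1.26 × 80 = 100.8 kips.
a = T/(0.85 f'_c b) = 100.8/(0.85 × 3.4 × 15) = 2.325 in.
M_n = T(d − a/2) = 100.8 × (12.7 − 1.1625) = 1163.0 kip·in.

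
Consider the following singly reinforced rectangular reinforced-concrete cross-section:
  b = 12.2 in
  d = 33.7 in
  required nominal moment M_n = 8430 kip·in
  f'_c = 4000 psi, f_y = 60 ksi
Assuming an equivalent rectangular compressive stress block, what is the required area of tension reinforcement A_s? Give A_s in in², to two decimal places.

From M_n = 0.85 f'_c a b (d − a/2):
a = d − √(d² − 2M_n/(0.85 f'_c b)) = 33.7 − √(33.7² − 2 × 8430/(0.85 × 4 × 12.2)) = 6.696 in.
A_s = 0.85 f'_c a b / f_y = 0.85 × 4 × 6.696 × 12.2 / 60 = 4.629 in².

A_s ≈ 4.63 in²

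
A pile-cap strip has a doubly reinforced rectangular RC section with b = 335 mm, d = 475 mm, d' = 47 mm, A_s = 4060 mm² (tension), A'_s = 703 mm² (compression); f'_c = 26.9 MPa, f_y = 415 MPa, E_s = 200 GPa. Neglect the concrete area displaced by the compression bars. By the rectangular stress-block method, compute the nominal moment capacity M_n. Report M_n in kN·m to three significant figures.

M_n ≈ 660 kN·m

Assume both tension and compression steel yield.
Net tension couple steel: A_s − A'_s = 3357 mm².
a = (A_s − A'_s) f_y / (0.85 f'_c b) = 1393155/(0.85 × 26.9 × 335) = 181.88 mm.
c = a/β₁ = 181.88/0.85 = 213.98 mm; ε'_s = 0.003(c − d')/c = 0.0023 ≥ f_y/E_s = 0.0021, so compression steel does yield.
M_n = (A_s − A'_s) f_y (d − a/2) + A'_s f_y (d − d') = [1393155 × (475 − 90.94) + 291745 × (475 − 47)] × 10⁻⁶ = 535.06 + 124.87 = 659.93 kN·m.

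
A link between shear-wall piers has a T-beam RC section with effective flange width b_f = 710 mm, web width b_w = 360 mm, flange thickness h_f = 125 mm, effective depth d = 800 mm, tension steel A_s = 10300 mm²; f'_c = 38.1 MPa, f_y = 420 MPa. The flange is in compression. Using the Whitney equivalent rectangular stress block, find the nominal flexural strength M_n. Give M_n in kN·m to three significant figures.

M_n ≈ 3010 kN·m

Tension: T = A_s f_y = 10300 × 420 = 4326000 N.
Try a within the flange: a = T/(0.85 f'_c b_f) = 4326000/(0.85 × 38.1 × 710) = 188.14 mm.
a = 188.14 > h_f = 125 mm: the block extends into the web. Split into flange-overhang and web parts.
C_f = 0.85 f'_c (b_f − b_w) h_f = 0.85 × 38.1 × (710 − 360) × 125 = 1416844 N.
Remaining web compression depth: a_w = (T − C_f)/(0.85 f'_c b_w) = (4326000 − 1416844)/(0.85 × 38.1 × 360) = 249.53 mm.
M_n = C_f(d − h_f/2) + (T − C_f)(d − a_w/2) = 1416844 × (800 − 62.5) + 2909156 × (800 − 124.765) = 1044.92 + 1964.36 = 3009.28 × 10⁶ N·mm.
M_n = 3009.28 kN·m.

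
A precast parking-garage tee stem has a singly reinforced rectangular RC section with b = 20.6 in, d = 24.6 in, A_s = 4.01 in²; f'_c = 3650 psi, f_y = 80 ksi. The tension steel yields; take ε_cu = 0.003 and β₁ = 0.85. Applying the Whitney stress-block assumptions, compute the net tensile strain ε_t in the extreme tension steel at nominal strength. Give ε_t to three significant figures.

ε_t ≈ 0.00950

a = A_s f_y/(0.85 f'_c b) = 5.019 in.
β₁ = 0.85, so c = a/β₁ = 5.019/0.85 = 5.905 in.
From the linear strain diagram with ε_cu = 0.003: ε_t = 0.003 (d − c)/c = 0.003 × (24.6 − 5.905)/5.905 = 0.00950.
Since ε_t ≥ 0.005, the section is tension-controlled.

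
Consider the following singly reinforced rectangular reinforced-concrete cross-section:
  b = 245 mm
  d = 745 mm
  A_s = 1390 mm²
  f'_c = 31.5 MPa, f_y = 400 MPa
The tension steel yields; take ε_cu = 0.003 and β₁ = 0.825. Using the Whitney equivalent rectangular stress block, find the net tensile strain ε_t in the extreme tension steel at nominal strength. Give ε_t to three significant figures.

ε_t ≈ 0.0188

a = A_s f_y/(0.85 f'_c b) = 84.76 mm.
β₁ = 0.825, so c = a/β₁ = 84.76/0.825 = 102.74 mm.
From the linear strain diagram with ε_cu = 0.003: ε_t = 0.003 (d − c)/c = 0.003 × (745 − 102.74)/102.74 = 0.0188.
Since ε_t ≥ 0.005, the section is tension-controlled.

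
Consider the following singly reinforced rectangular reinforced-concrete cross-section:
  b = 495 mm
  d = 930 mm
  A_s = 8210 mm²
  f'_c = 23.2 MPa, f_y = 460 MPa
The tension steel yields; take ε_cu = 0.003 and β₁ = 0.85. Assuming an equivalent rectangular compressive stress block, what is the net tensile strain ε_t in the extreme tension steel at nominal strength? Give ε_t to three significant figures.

ε_t ≈ 0.00313

a = A_s f_y/(0.85 f'_c b) = 386.89 mm.
β₁ = 0.85, so c = a/β₁ = 386.89/0.85 = 455.16 mm.
From the linear strain diagram with ε_cu = 0.003: ε_t = 0.003 (d − c)/c = 0.003 × (930 − 455.16)/455.16 = 0.00313.
ε_t < 0.004 — the section is over-reinforced for flexure under ACI limits.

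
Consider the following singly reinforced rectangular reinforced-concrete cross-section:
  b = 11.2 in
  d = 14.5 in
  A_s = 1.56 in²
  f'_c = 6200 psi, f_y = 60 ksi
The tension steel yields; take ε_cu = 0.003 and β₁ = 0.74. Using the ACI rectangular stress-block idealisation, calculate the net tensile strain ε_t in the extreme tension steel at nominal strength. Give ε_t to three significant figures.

ε_t ≈ 0.0173

a = A_s f_y/(0.85 f'_c b) = 1.586 in.
β₁ = 0.74, so c = a/β₁ = 1.586/0.74 = 2.143 in.
From the linear strain diagram with ε_cu = 0.003: ε_t = 0.003 (d − c)/c = 0.003 × (14.5 − 2.143)/2.143 = 0.0173.
Since ε_t ≥ 0.005, the section is tension-controlled.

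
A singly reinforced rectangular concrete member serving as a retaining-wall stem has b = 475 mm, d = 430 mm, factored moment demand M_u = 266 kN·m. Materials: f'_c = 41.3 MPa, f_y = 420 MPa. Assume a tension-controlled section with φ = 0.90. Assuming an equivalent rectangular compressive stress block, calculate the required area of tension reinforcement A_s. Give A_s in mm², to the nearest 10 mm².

A_s ≈ 1720 mm²

M_n = M_u/φ = 266/0.90 = 295.556 kN·m.
With M_n = 0.85 f'_c a b (d − a/2), solve the quadratic for a:
a = d − √(d² − 2M_n/(0.85 f'_c b)) = 430 − √(430² − 2 × 295.556×10⁶/(0.85 × 41.3 × 475)) = 43.41 mm.
A_s = 0.85 f'_c a b / f_y = 0.85 × 41.3 × 43.41 × 475 / 420 = 1723.5 mm².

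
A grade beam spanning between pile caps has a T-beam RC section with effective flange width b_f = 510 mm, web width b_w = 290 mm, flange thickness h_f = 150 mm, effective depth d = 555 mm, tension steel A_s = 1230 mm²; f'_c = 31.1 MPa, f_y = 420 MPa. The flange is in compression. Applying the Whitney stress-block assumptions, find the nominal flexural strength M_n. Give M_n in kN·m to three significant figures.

Tension: T = A_s f_y = 1230 × 420 = 516600 N.
Try a within the flange: a = T/(0.85 f'_c b_f) = 516600/(0.85 × 31.1 × 510) = 38.32 mm.
Since a = 38.32 ≤ h_f = 150 mm, the stress block lies entirely in the flange; analyse as a rectangular beam of width b_f.
M_n = T(d − a/2) = 516600 × (555 − 19.16) = 276.81 × 10⁶ N·mm.
M_n = 276.81 kN·m.

M_n ≈ 277 kN·m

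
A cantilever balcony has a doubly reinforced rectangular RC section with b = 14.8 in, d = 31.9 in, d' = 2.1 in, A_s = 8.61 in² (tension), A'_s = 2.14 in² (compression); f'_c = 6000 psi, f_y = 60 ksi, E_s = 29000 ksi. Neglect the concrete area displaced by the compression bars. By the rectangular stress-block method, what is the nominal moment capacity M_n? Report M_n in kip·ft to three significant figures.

M_n ≈ 1270 kip·ft

Assume both steels yield.
a = (A_s − A'_s) f_y/(0.85 f'_c b) = (8.61 − 2.14) × 60/(0.85 × 6 × 14.8) = 5.143 in.
c = a/β₁ = 5.143/0.75 = 6.857 in; ε'_s = 0.003(c − d')/c = 0.0021 ≥ ε_y = 0.0021, so the compression steel yields.
M_n = (A_s − A'_s) f_y (d − a/2) + A'_s f_y (d − d') = 388.2 × (31.9 − 2.5715) + 128.4 × (31.9 − 2.1) = 11385.3 + 3826.3 = 15211.6 kip·in = 15211.6/12 = 1267.63 kip·ft.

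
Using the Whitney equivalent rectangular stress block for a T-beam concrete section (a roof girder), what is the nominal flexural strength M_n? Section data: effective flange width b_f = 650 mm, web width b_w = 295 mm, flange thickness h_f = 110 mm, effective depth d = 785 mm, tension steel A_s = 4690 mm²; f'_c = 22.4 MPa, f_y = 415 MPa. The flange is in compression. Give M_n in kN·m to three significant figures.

M_n ≈ 1360 kN·m

Tension: T = A_s f_y = 4690 × 415 = 1946350 N.
Try a within the flange: a = T/(0.85 f'_c b_f) = 1946350/(0.85 × 22.4 × 650) = 157.27 mm.
a = 157.27 > h_f = 110 mm: the block extends into the web. Split into flange-overhang and web parts.
C_f = 0.85 f'_c (b_f − b_w) h_f = 0.85 × 22.4 × (650 − 295) × 110 = 743512 N.
Remaining web compression depth: a_w = (T − C_f)/(0.85 f'_c b_w) = (1946350 − 743512)/(0.85 × 22.4 × 295) = 214.15 mm.
M_n = C_f(d − h_f/2) + (T − C_f)(d − a_w/2) = 743512 × (785 − 55) + 1202838 × (785 − 107.075) = 542.76 + 815.43 = 1358.19 × 10⁶ N·mm.
M_n = 1358.19 kN·m.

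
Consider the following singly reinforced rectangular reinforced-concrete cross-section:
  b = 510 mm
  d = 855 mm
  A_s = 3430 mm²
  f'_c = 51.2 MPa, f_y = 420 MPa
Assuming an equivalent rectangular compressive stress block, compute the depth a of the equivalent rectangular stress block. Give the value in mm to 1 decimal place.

a ≈ 64.9 mm

T = A_s f_y = 3430 × 420 = 1440600 N = 1440.6 kN.
Setting C = 0.85 f'_c a b equal to T: a = 1440600/(0.85 × 51.2 × 510) = 64.9 mm.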